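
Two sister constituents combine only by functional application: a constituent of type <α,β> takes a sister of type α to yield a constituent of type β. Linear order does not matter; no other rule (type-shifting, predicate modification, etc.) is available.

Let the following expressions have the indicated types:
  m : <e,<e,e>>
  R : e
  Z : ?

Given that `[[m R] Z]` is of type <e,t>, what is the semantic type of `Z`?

At [[m R] Z] (required: <e,t>): [m R] is <e,e>, which is not a function with range <e,t>; hence Z is the functor — type <<e,e>,<e,t>>.

<<e,e>,<e,t>>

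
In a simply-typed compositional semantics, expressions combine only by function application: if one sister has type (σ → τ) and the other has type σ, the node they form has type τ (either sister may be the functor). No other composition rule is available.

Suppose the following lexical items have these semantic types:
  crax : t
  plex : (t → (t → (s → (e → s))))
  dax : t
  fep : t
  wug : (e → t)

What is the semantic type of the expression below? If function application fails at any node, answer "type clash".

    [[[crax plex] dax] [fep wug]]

type clash

[crax plex]: functor plex : (t → (t → (s → (e → s)))), argument crax : t; result (t → (s → (e → s))).
[[crax plex] dax]: functor [crax plex] : (t → (s → (e → s))), argument dax : t; result (s → (e → s)).
At [fep wug]: neither t nor (e → t) can take the other as argument; the node is ill-typed.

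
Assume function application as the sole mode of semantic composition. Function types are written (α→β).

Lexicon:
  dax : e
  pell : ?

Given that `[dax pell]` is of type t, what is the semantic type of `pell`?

For [dax pell] to have type t with dax of type e, pell must be the function: pell : (e→t).

(e→t)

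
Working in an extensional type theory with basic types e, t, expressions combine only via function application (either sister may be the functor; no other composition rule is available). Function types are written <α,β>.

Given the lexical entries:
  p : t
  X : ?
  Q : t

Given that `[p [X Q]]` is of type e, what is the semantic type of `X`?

For [p [X Q]] to have type e with p of type t, [X Q] must be the function: [X Q] : <t,e>.
For [X Q] to have type <t,e> with Q of type t, X must be the function: X : <t,<t,e>>.

<t,<t,e>>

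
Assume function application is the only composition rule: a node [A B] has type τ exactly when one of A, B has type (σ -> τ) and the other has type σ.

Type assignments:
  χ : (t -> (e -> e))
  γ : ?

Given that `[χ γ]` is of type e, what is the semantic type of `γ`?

[χ γ] must have type e. The sister χ has type (t -> (e -> e)); that is not a function onto e, so γ must be the functor, of type ((t -> (e -> e)) -> e).

((t -> (e -> e)) -> e)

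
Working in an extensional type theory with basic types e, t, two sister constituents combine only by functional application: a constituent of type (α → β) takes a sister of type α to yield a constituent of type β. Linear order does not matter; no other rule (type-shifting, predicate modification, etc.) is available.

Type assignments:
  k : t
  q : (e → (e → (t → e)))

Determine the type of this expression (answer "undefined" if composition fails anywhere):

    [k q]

At [k q]: neither t nor (e → (e → (t → e))) can take the other as argument; the node is ill-typed.

undefined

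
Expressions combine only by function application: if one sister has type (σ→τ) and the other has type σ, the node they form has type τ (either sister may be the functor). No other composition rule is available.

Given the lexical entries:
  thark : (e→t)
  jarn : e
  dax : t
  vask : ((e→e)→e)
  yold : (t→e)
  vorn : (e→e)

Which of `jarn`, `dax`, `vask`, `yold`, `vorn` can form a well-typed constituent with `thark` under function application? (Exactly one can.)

jarn — combines: thark : (e→t) takes jarn : e as argument, giving t.
dax : t — does not combine with thark.
vask : ((e→e)→e) — does not combine with thark.
yold : (t→e) — does not combine with thark.
vorn : (e→e) — does not combine with thark.

jarn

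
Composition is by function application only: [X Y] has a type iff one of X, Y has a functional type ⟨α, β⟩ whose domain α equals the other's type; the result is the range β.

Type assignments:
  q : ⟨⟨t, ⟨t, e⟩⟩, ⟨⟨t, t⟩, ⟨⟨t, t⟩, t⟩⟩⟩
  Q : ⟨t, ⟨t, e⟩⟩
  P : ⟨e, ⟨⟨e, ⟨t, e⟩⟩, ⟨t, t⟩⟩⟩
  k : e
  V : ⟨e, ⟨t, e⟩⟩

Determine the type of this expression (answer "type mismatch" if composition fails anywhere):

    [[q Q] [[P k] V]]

At [q Q], q : ⟨⟨t, ⟨t, e⟩⟩, ⟨⟨t, t⟩, ⟨⟨t, t⟩, t⟩⟩⟩ takes Q : ⟨t, ⟨t, e⟩⟩, giving ⟨⟨t, t⟩, ⟨⟨t, t⟩, t⟩⟩.
At [P k], P : ⟨e, ⟨⟨e, ⟨t, e⟩⟩, ⟨t, t⟩⟩⟩ takes k : e, giving ⟨⟨e, ⟨t, e⟩⟩, ⟨t, t⟩⟩.
At [[P k] V], [P k] : ⟨⟨e, ⟨t, e⟩⟩, ⟨t, t⟩⟩ takes V : ⟨e, ⟨t, e⟩⟩, giving ⟨t, t⟩.
At [[q Q] [[P k] V]], [q Q] : ⟨⟨t, t⟩, ⟨⟨t, t⟩, t⟩⟩ takes [[P k] V] : ⟨t, t⟩, giving ⟨⟨t, t⟩, t⟩.

⟨⟨t, t⟩, t⟩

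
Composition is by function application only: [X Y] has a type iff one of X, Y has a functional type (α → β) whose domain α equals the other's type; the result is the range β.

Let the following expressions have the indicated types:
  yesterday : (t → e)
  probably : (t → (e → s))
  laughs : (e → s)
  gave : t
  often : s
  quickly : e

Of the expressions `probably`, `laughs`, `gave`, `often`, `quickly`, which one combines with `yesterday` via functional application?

probably : (t → (e → s)) — no; yesterday wants t, and probably wants t.
laughs : (e → s) — no; yesterday wants t, and laughs wants e.
gave — combines: yesterday : (t → e) takes gave : t as argument, giving e.
often : s — no; yesterday wants t, and often wants nothing (atomic).
quickly : e — no; yesterday wants t, and quickly wants nothing (atomic).

gave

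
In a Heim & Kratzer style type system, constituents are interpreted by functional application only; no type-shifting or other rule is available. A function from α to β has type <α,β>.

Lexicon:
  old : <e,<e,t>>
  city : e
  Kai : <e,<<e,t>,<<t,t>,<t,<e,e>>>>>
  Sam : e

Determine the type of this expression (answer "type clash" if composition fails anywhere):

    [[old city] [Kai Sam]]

<<t,t>,<t,<e,e>>>

[old city]: <e,<e,t>> applied to e yields <e,t>.
[Kai Sam]: <e,<<e,t>,<<t,t>,<t,<e,e>>>>> applied to e yields <<e,t>,<<t,t>,<t,<e,e>>>>.
[[old city] [Kai Sam]]: <<e,t>,<<t,t>,<t,<e,e>>>> applied to <e,t> yields <<t,t>,<t,<e,e>>>.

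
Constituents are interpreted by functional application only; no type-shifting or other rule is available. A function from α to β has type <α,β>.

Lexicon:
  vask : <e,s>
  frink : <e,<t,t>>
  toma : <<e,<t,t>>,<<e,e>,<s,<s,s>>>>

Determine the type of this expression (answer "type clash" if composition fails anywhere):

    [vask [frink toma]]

[frink toma]: <<e,<t,t>>,<<e,e>,<s,<s,s>>>> applied to <e,<t,t>> yields <<e,e>,<s,<s,s>>>.
[vask [frink toma]]: <e,s> with <<e,e>,<s,<s,s>>> — neither is a function whose domain matches the other; composition fails here.

type clash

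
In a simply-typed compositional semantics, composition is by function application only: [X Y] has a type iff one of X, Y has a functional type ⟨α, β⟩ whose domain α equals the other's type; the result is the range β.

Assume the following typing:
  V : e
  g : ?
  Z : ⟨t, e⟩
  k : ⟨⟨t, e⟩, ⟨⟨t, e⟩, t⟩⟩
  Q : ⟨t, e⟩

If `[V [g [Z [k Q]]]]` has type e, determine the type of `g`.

⟨t, ⟨e, e⟩⟩

[V [g [Z [k Q]]]] is required to be e. V : e cannot yield e as functor, so [g [Z [k Q]]] : ⟨e, e⟩.
[g [Z [k Q]]] is required to be ⟨e, e⟩. [Z [k Q]] : t cannot yield ⟨e, e⟩ as functor, so g : ⟨t, ⟨e, e⟩⟩.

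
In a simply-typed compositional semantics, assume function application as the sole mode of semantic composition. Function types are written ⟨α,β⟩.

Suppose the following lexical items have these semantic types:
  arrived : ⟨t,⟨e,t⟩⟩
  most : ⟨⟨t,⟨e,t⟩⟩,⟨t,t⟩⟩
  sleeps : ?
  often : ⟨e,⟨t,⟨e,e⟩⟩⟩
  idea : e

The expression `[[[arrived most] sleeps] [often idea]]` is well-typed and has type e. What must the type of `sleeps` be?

For [[[arrived most] sleeps] [often idea]] to have type e with [often idea] of type ⟨t,⟨e,e⟩⟩, [[arrived most] sleeps] must be the function: [[arrived most] sleeps] : ⟨⟨t,⟨e,e⟩⟩,e⟩.
For [[arrived most] sleeps] to have type ⟨⟨t,⟨e,e⟩⟩,e⟩ with [arrived most] of type ⟨t,t⟩, sleeps must be the function: sleeps : ⟨⟨t,t⟩,⟨⟨t,⟨e,e⟩⟩,e⟩⟩.

⟨⟨t,t⟩,⟨⟨t,⟨e,e⟩⟩,e⟩⟩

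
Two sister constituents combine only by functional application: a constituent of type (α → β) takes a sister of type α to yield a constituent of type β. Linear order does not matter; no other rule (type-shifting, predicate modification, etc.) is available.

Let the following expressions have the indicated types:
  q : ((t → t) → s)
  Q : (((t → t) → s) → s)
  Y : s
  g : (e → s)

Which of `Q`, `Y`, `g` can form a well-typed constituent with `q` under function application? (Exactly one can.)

Q

Q — combines: Q : (((t → t) → s) → s) takes q : ((t → t) → s) as argument, giving s.
Y : s — does not combine with q.
g : (e → s) — does not combine with q.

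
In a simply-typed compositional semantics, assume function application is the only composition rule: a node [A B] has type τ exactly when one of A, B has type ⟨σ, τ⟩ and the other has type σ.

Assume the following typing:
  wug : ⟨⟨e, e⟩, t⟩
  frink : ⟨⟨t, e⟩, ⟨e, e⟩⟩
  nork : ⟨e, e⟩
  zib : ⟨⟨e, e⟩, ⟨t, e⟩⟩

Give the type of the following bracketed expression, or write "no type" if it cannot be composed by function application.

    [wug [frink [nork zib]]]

t

[nork zib]: zib is ⟨⟨e, e⟩, ⟨t, e⟩⟩, nork is ⟨e, e⟩; result ⟨t, e⟩.
[frink [nork zib]]: frink is ⟨⟨t, e⟩, ⟨e, e⟩⟩, [nork zib] is ⟨t, e⟩; result ⟨e, e⟩.
[wug [frink [nork zib]]]: wug is ⟨⟨e, e⟩, t⟩, [frink [nork zib]] is ⟨e, e⟩; result t.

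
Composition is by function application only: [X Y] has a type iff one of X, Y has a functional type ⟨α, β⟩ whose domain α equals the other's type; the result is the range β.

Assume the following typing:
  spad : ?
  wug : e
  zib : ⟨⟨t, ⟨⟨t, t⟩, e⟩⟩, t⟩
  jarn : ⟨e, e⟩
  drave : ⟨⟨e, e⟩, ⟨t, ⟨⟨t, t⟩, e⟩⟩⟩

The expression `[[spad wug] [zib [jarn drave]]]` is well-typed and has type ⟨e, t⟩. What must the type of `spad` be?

At [[spad wug] [zib [jarn drave]]] (required: ⟨e, t⟩): [zib [jarn drave]] is t, which is not a function with range ⟨e, t⟩; hence [spad wug] is the functor — type ⟨t, ⟨e, t⟩⟩.
At [spad wug] (required: ⟨t, ⟨e, t⟩⟩): wug is e, which is not a function with range ⟨t, ⟨e, t⟩⟩; hence spad is the functor — type ⟨e, ⟨t, ⟨e, t⟩⟩⟩.

⟨e, ⟨t, ⟨e, t⟩⟩⟩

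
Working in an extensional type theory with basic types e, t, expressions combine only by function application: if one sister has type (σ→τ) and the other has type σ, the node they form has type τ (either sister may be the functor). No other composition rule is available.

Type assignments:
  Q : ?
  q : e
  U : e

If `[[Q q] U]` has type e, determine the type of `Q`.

(e→(e→e))

For [[Q q] U] to have type e with U of type e, [Q q] must be the function: [Q q] : (e→e).
For [Q q] to have type (e→e) with q of type e, Q must be the function: Q : (e→(e→e)).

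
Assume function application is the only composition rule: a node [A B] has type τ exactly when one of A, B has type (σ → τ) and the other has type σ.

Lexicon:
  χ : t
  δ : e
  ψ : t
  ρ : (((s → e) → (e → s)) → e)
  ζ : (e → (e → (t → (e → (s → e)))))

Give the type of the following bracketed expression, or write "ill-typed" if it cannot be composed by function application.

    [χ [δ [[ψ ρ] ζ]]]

At [ψ ρ]: neither t nor (((s → e) → (e → s)) → e) can take the other as argument; the node is ill-typed.

ill-typed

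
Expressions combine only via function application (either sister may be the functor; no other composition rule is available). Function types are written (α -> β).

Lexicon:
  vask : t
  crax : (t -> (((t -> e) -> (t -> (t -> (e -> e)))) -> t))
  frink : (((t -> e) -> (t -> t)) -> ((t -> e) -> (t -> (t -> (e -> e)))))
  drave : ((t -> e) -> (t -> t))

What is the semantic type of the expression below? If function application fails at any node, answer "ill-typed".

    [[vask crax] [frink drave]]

At [vask crax], crax : (t -> (((t -> e) -> (t -> (t -> (e -> e)))) -> t)) takes vask : t, giving (((t -> e) -> (t -> (t -> (e -> e)))) -> t).
At [frink drave], frink : (((t -> e) -> (t -> t)) -> ((t -> e) -> (t -> (t -> (e -> e))))) takes drave : ((t -> e) -> (t -> t)), giving ((t -> e) -> (t -> (t -> (e -> e)))).
At [[vask crax] [frink drave]], [vask crax] : (((t -> e) -> (t -> (t -> (e -> e)))) -> t) takes [frink drave] : ((t -> e) -> (t -> (t -> (e -> e)))), giving t.

t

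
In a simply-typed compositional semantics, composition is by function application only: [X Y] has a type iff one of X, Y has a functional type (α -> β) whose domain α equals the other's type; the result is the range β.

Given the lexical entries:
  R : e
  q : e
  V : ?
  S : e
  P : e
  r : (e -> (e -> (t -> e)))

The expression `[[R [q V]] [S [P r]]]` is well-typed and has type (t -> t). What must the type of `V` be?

For [[R [q V]] [S [P r]]] to have type (t -> t) with [S [P r]] of type (t -> e), [R [q V]] must be the function: [R [q V]] : ((t -> e) -> (t -> t)).
For [R [q V]] to have type ((t -> e) -> (t -> t)) with R of type e, [q V] must be the function: [q V] : (e -> ((t -> e) -> (t -> t))).
For [q V] to have type (e -> ((t -> e) -> (t -> t))) with q of type e, V must be the function: V : (e -> (e -> ((t -> e) -> (t -> t)))).

(e -> (e -> ((t -> e) -> (t -> t))))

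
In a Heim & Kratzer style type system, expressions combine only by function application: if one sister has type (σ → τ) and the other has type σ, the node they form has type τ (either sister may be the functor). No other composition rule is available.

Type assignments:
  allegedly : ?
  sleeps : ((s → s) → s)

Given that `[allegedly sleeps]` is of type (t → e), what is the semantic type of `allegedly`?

[allegedly sleeps] must have type (t → e). The sister sleeps has type ((s → s) → s); that is not a function onto (t → e), so allegedly must be the functor, of type (((s → s) → s) → (t → e)).

(((s → s) → s) → (t → e))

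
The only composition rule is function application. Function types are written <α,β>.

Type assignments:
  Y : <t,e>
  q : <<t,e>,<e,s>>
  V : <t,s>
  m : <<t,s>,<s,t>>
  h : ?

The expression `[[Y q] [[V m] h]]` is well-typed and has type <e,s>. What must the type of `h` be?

At [[Y q] [[V m] h]] (required: <e,s>): [Y q] is <e,s>, which is not a function with range <e,s>; hence [[V m] h] is the functor — type <<e,s>,<e,s>>.
At [[V m] h] (required: <<e,s>,<e,s>>): [V m] is <s,t>, which is not a function with range <<e,s>,<e,s>>; hence h is the functor — type <<s,t>,<<e,s>,<e,s>>>.

<<s,t>,<<e,s>,<e,s>>>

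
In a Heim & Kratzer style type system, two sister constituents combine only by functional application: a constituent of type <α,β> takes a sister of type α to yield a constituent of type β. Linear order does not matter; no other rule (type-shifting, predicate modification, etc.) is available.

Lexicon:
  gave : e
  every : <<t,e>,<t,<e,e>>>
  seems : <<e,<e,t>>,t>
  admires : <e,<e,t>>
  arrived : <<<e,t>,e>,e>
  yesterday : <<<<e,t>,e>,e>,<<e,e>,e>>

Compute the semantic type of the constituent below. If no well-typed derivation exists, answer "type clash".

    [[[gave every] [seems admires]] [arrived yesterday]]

type clash

[gave every]: e with <<t,e>,<t,<e,e>>> — neither is a function whose domain matches the other; composition fails here.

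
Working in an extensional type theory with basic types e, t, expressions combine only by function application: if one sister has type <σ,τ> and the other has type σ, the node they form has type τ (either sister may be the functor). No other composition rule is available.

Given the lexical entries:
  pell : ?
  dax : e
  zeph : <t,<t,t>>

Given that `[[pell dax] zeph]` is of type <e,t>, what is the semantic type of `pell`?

<e,<<t,<t,t>>,<e,t>>>

At [[pell dax] zeph] (required: <e,t>): zeph is <t,<t,t>>, which is not a function with range <e,t>; hence [pell dax] is the functor — type <<t,<t,t>>,<e,t>>.
At [pell dax] (required: <<t,<t,t>>,<e,t>>): dax is e, which is not a function with range <<t,<t,t>>,<e,t>>; hence pell is the functor — type <e,<<t,<t,t>>,<e,t>>>.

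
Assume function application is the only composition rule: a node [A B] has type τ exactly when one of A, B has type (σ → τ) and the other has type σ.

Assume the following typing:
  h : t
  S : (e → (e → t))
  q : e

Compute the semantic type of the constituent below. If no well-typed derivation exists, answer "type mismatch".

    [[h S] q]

type mismatch

[h S]: t and (e → (e → t)) cannot combine by function application — type clash.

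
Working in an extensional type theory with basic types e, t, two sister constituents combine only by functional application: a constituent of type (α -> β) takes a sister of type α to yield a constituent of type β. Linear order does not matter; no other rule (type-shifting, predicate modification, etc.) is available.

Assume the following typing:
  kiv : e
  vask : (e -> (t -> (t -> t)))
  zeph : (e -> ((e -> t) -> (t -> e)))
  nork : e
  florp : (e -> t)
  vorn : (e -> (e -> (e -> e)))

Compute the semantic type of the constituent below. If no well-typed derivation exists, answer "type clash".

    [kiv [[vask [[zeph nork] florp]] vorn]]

[zeph nork] — zeph of type (e -> ((e -> t) -> (t -> e))) combines with nork of type e: type ((e -> t) -> (t -> e)).
[[zeph nork] florp] — [zeph nork] of type ((e -> t) -> (t -> e)) combines with florp of type (e -> t): type (t -> e).
[vask [[zeph nork] florp]]: (e -> (t -> (t -> t))) with (t -> e) — neither is a function whose domain matches the other; composition fails here.

type clash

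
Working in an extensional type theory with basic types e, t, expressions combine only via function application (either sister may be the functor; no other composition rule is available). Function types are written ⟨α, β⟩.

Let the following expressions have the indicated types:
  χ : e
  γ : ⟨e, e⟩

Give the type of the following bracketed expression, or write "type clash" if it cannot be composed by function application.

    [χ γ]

[χ γ]: ⟨e, e⟩ applied to e yields e.

e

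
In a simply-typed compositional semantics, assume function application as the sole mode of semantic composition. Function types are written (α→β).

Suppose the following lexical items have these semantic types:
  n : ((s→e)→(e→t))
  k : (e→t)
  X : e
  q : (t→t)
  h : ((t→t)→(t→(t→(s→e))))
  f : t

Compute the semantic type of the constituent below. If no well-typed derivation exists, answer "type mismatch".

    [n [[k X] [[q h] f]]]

[k X] — k of type (e→t) combines with X of type e: type t.
[q h] — h of type ((t→t)→(t→(t→(s→e)))) combines with q of type (t→t): type (t→(t→(s→e))).
[[q h] f] — [q h] of type (t→(t→(s→e))) combines with f of type t: type (t→(s→e)).
[[k X] [[q h] f]] — [[q h] f] of type (t→(s→e)) combines with [k X] of type t: type (s→e).
[n [[k X] [[q h] f]]] — n of type ((s→e)→(e→t)) combines with [[k X] [[q h] f]] of type (s→e): type (e→t).

(e→t)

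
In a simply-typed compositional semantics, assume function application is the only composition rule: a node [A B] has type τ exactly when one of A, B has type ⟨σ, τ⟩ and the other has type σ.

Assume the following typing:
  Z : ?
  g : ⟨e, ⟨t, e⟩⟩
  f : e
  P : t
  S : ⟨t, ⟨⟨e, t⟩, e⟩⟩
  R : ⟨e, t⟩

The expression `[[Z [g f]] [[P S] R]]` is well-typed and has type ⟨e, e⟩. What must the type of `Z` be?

[[Z [g f]] [[P S] R]] must have type ⟨e, e⟩. The sister [[P S] R] has type e; that is not a function onto ⟨e, e⟩, so [Z [g f]] must be the functor, of type ⟨e, ⟨e, e⟩⟩.
[Z [g f]] must have type ⟨e, ⟨e, e⟩⟩. The sister [g f] has type ⟨t, e⟩; that is not a function onto ⟨e, ⟨e, e⟩⟩, so Z must be the functor, of type ⟨⟨t, e⟩, ⟨e, ⟨e, e⟩⟩⟩.

⟨⟨t, e⟩, ⟨e, ⟨e, e⟩⟩⟩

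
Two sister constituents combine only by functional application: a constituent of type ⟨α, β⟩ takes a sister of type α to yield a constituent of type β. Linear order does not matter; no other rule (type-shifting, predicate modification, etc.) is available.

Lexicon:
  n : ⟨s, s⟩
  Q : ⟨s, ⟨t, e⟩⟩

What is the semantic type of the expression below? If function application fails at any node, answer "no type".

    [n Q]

[n Q]: ⟨s, s⟩ and ⟨s, ⟨t, e⟩⟩ cannot combine by function application — type clash.

no type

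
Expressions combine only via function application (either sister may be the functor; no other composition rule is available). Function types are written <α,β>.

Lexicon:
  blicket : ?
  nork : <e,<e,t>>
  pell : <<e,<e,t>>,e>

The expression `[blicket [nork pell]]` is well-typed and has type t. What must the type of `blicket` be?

<e,t>

[blicket [nork pell]] is required to be t. [nork pell] : e cannot yield t as functor, so blicket : <e,t>.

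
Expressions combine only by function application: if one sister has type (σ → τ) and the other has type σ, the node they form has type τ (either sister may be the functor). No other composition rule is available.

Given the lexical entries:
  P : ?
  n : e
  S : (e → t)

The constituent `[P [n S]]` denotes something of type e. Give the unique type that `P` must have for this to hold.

(t → e)

[P [n S]] must have type e. The sister [n S] has type t; that is not a function onto e, so P must be the functor, of type (t → e).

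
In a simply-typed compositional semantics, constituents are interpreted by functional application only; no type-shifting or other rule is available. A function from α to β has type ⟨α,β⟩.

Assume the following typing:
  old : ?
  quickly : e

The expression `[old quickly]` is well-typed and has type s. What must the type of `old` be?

⟨e,s⟩

[old quickly] must have type s. The sister quickly has type e; that is not a function onto s, so old must be the functor, of type ⟨e,s⟩.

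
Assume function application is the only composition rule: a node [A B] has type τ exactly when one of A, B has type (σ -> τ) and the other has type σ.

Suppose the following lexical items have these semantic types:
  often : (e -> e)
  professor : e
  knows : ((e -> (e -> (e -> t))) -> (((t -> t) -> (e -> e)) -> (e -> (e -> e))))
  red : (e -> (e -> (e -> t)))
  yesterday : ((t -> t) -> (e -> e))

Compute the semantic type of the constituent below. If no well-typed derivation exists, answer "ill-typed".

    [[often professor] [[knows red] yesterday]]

(e -> e)

[often professor]: often is (e -> e), professor is e; result e.
[knows red]: knows is ((e -> (e -> (e -> t))) -> (((t -> t) -> (e -> e)) -> (e -> (e -> e)))), red is (e -> (e -> (e -> t))); result (((t -> t) -> (e -> e)) -> (e -> (e -> e))).
[[knows red] yesterday]: [knows red] is (((t -> t) -> (e -> e)) -> (e -> (e -> e))), yesterday is ((t -> t) -> (e -> e)); result (e -> (e -> e)).
[[often professor] [[knows red] yesterday]]: [[knows red] yesterday] is (e -> (e -> e)), [often professor] is e; result (e -> e).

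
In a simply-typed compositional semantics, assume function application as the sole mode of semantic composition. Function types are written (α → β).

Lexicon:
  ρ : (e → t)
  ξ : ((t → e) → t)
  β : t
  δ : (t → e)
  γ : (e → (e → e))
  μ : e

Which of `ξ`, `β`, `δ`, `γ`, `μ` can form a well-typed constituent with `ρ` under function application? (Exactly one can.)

μ

ξ : ((t → e) → t) — neither side's domain matches the other.
β : t — neither side's domain matches the other.
δ : (t → e) — neither side's domain matches the other.
γ : (e → (e → e)) — neither side's domain matches the other.
μ — combines: ρ : (e → t) takes μ : e as argument, giving t.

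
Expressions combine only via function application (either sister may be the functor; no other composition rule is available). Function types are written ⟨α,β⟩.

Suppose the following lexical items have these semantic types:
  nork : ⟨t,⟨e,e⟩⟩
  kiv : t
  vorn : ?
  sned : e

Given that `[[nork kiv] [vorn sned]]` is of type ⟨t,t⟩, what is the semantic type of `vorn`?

[[nork kiv] [vorn sned]] is required to be ⟨t,t⟩. [nork kiv] : ⟨e,e⟩ cannot yield ⟨t,t⟩ as functor, so [vorn sned] : ⟨⟨e,e⟩,⟨t,t⟩⟩.
[vorn sned] is required to be ⟨⟨e,e⟩,⟨t,t⟩⟩. sned : e cannot yield ⟨⟨e,e⟩,⟨t,t⟩⟩ as functor, so vorn : ⟨e,⟨⟨e,e⟩,⟨t,t⟩⟩⟩.

⟨e,⟨⟨e,e⟩,⟨t,t⟩⟩⟩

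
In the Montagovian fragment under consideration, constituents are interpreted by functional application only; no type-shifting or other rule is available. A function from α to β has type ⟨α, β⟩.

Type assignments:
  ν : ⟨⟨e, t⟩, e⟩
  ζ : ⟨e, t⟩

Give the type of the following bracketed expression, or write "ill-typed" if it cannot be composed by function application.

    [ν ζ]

e

[ν ζ]: ν is ⟨⟨e, t⟩, e⟩, ζ is ⟨e, t⟩; result e.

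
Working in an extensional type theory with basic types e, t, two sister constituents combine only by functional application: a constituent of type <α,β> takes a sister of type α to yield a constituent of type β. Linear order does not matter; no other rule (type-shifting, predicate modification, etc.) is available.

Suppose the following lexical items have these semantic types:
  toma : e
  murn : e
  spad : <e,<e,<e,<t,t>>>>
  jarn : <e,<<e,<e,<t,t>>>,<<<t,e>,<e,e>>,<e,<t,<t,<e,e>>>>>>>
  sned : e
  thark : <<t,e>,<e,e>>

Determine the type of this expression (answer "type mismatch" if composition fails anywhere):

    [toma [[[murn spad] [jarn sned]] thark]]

<t,<t,<e,e>>>

[murn spad]: functor spad : <e,<e,<e,<t,t>>>>, argument murn : e; result <e,<e,<t,t>>>.
[jarn sned]: functor jarn : <e,<<e,<e,<t,t>>>,<<<t,e>,<e,e>>,<e,<t,<t,<e,e>>>>>>>, argument sned : e; result <<e,<e,<t,t>>>,<<<t,e>,<e,e>>,<e,<t,<t,<e,e>>>>>>.
[[murn spad] [jarn sned]]: functor [jarn sned] : <<e,<e,<t,t>>>,<<<t,e>,<e,e>>,<e,<t,<t,<e,e>>>>>>, argument [murn spad] : <e,<e,<t,t>>>; result <<<t,e>,<e,e>>,<e,<t,<t,<e,e>>>>>.
[[[murn spad] [jarn sned]] thark]: functor [[murn spad] [jarn sned]] : <<<t,e>,<e,e>>,<e,<t,<t,<e,e>>>>>, argument thark : <<t,e>,<e,e>>; result <e,<t,<t,<e,e>>>>.
[toma [[[murn spad] [jarn sned]] thark]]: functor [[[murn spad] [jarn sned]] thark] : <e,<t,<t,<e,e>>>>, argument toma : e; result <t,<t,<e,e>>>.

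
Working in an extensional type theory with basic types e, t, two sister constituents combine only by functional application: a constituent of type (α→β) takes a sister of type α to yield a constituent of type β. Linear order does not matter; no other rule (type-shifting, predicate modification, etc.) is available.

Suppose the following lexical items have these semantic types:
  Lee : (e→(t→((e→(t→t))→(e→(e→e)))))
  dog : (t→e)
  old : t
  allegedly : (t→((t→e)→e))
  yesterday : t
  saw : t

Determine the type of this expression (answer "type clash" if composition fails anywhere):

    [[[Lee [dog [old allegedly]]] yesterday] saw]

[old allegedly]: functor allegedly : (t→((t→e)→e)), argument old : t; result ((t→e)→e).
[dog [old allegedly]]: functor [old allegedly] : ((t→e)→e), argument dog : (t→e); result e.
[Lee [dog [old allegedly]]]: functor Lee : (e→(t→((e→(t→t))→(e→(e→e))))), argument [dog [old allegedly]] : e; result (t→((e→(t→t))→(e→(e→e)))).
[[Lee [dog [old allegedly]]] yesterday]: functor [Lee [dog [old allegedly]]] : (t→((e→(t→t))→(e→(e→e)))), argument yesterday : t; result ((e→(t→t))→(e→(e→e))).
[[[Lee [dog [old allegedly]]] yesterday] saw]: ((e→(t→t))→(e→(e→e))) with t — neither is a function whose domain matches the other; composition fails here.

type clash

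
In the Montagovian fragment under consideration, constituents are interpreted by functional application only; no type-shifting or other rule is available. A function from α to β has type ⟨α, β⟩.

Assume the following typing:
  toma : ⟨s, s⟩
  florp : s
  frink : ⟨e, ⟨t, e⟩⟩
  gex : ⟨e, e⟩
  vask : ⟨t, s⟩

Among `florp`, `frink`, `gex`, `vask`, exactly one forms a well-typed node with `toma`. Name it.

florp

florp — combines: toma : ⟨s, s⟩ takes florp : s as argument, giving s.
frink : ⟨e, ⟨t, e⟩⟩ — no; toma wants s, and frink wants e.
gex : ⟨e, e⟩ — no; toma wants s, and gex wants e.
vask : ⟨t, s⟩ — no; toma wants s, and vask wants t.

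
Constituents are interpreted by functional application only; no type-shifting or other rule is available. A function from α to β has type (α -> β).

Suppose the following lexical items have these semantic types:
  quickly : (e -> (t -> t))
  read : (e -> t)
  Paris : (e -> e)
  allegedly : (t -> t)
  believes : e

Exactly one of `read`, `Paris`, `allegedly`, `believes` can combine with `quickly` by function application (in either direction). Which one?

believes

read : (e -> t) — neither side's domain matches the other.
Paris : (e -> e) — neither side's domain matches the other.
allegedly : (t -> t) — neither side's domain matches the other.
believes — combines: quickly : (e -> (t -> t)) takes believes : e as argument, giving (t -> t).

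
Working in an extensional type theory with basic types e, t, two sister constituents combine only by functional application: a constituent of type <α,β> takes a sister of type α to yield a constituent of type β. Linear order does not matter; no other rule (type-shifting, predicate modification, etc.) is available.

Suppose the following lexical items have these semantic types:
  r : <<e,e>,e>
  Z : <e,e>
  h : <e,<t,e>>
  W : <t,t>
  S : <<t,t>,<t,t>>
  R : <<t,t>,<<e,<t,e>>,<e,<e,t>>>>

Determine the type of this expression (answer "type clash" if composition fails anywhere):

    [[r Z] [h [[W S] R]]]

<e,t>

[r Z]: r is <<e,e>,e>, Z is <e,e>; result e.
[W S]: S is <<t,t>,<t,t>>, W is <t,t>; result <t,t>.
[[W S] R]: R is <<t,t>,<<e,<t,e>>,<e,<e,t>>>>, [W S] is <t,t>; result <<e,<t,e>>,<e,<e,t>>>.
[h [[W S] R]]: [[W S] R] is <<e,<t,e>>,<e,<e,t>>>, h is <e,<t,e>>; result <e,<e,t>>.
[[r Z] [h [[W S] R]]]: [h [[W S] R]] is <e,<e,t>>, [r Z] is e; result <e,t>.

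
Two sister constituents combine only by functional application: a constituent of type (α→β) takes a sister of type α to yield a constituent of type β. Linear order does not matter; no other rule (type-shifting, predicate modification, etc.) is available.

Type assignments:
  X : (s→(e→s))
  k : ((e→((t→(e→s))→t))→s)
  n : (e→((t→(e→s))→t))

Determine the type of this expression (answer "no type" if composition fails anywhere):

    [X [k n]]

[k n]: k is ((e→((t→(e→s))→t))→s), n is (e→((t→(e→s))→t)); result s.
[X [k n]]: X is (s→(e→s)), [k n] is s; result (e→s).

(e→s)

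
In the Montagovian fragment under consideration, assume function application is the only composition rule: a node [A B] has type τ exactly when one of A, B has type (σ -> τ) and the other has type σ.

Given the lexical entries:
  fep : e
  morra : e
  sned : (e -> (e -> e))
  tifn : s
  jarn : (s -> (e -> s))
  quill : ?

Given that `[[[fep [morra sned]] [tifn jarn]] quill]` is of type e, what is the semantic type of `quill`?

For [[[fep [morra sned]] [tifn jarn]] quill] to have type e with [[fep [morra sned]] [tifn jarn]] of type s, quill must be the function: quill : (s -> e).

(s -> e)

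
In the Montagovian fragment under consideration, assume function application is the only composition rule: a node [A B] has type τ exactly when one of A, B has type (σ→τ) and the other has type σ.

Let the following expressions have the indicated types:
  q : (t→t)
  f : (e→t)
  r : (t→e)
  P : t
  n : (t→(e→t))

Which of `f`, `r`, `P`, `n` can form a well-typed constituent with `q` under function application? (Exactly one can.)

f : (e→t) — q needs t; f needs e; neither fits.
r : (t→e) — q needs t; r needs t; neither fits.
P — combines: q : (t→t) takes P : t as argument, giving t.
n : (t→(e→t)) — q needs t; n needs t; neither fits.

P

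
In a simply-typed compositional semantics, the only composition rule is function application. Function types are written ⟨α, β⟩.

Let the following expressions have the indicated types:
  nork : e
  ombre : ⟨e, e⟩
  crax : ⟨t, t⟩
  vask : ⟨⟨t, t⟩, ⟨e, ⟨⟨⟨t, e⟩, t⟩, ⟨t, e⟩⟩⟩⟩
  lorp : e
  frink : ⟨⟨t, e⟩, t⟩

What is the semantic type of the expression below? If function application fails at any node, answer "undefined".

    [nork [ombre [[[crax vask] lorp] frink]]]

[crax vask]: functor vask : ⟨⟨t, t⟩, ⟨e, ⟨⟨⟨t, e⟩, t⟩, ⟨t, e⟩⟩⟩⟩, argument crax : ⟨t, t⟩; result ⟨e, ⟨⟨⟨t, e⟩, t⟩, ⟨t, e⟩⟩⟩.
[[crax vask] lorp]: functor [crax vask] : ⟨e, ⟨⟨⟨t, e⟩, t⟩, ⟨t, e⟩⟩⟩, argument lorp : e; result ⟨⟨⟨t, e⟩, t⟩, ⟨t, e⟩⟩.
[[[crax vask] lorp] frink]: functor [[crax vask] lorp] : ⟨⟨⟨t, e⟩, t⟩, ⟨t, e⟩⟩, argument frink : ⟨⟨t, e⟩, t⟩; result ⟨t, e⟩.
[ombre [[[crax vask] lorp] frink]]: ⟨e, e⟩ with ⟨t, e⟩ — neither is a function whose domain matches the other; composition fails here.

undefined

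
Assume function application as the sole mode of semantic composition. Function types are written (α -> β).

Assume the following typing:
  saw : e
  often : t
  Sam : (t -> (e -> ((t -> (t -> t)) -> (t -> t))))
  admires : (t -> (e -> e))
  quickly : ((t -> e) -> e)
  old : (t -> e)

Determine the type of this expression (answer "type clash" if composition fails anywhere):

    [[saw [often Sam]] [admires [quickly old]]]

At [often Sam], Sam : (t -> (e -> ((t -> (t -> t)) -> (t -> t)))) takes often : t, giving (e -> ((t -> (t -> t)) -> (t -> t))).
At [saw [often Sam]], [often Sam] : (e -> ((t -> (t -> t)) -> (t -> t))) takes saw : e, giving ((t -> (t -> t)) -> (t -> t)).
At [quickly old], quickly : ((t -> e) -> e) takes old : (t -> e), giving e.
[admires [quickly old]]: (t -> (e -> e)) and e cannot combine by function application — type clash.

type clash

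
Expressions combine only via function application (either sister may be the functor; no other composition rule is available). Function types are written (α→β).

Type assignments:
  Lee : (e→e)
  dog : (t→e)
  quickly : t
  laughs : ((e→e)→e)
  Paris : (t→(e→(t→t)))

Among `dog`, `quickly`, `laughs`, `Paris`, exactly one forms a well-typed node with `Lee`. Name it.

laughs

dog : (t→e) — no; Lee wants e, and dog wants t.
quickly : t — no; Lee wants e, and quickly wants nothing (atomic).
laughs — combines: laughs : ((e→e)→e) takes Lee : (e→e) as argument, giving e.
Paris : (t→(e→(t→t))) — no; Lee wants e, and Paris wants t.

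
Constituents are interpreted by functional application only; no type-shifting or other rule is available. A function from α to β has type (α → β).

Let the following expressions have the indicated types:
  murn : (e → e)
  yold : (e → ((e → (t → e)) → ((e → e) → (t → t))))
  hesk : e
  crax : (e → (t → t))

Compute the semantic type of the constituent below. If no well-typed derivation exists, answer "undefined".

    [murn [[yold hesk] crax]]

[yold hesk] — yold of type (e → ((e → (t → e)) → ((e → e) → (t → t)))) combines with hesk of type e: type ((e → (t → e)) → ((e → e) → (t → t))).
At [[yold hesk] crax]: neither ((e → (t → e)) → ((e → e) → (t → t))) nor (e → (t → t)) can take the other as argument; the node is ill-typed.

undefined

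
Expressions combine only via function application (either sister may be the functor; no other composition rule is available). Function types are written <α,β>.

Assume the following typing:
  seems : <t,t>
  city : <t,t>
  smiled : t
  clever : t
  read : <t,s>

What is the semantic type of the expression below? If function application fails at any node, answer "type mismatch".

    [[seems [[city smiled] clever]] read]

[city smiled]: city is <t,t>, smiled is t; result t.
At [[city smiled] clever]: neither t nor t can take the other as argument; the node is ill-typed.

type mismatch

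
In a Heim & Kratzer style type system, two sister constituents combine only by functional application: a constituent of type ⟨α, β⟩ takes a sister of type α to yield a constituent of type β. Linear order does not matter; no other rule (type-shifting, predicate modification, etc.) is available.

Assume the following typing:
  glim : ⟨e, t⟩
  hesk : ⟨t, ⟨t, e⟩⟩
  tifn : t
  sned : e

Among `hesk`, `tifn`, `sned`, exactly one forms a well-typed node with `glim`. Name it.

hesk : ⟨t, ⟨t, e⟩⟩ — glim needs e; hesk needs t; neither fits.
tifn : t — glim needs e; tifn needs nothing (atomic); neither fits.
sned — combines: glim : ⟨e, t⟩ takes sned : e as argument, giving t.

sned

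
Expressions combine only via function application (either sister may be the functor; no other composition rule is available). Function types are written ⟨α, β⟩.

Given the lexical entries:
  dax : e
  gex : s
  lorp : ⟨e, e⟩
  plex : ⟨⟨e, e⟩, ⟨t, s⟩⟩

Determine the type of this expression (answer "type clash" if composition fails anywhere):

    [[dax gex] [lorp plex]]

[dax gex]: e and s cannot combine by function application — type clash.

type clash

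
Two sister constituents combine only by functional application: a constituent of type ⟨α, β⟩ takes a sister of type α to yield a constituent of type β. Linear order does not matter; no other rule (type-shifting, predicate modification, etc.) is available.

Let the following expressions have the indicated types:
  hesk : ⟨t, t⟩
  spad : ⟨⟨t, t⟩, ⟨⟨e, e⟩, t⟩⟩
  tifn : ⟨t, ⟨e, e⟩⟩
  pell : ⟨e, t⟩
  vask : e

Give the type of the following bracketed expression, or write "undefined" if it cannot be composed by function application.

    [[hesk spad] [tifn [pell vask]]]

[hesk spad]: spad is ⟨⟨t, t⟩, ⟨⟨e, e⟩, t⟩⟩, hesk is ⟨t, t⟩; result ⟨⟨e, e⟩, t⟩.
[pell vask]: pell is ⟨e, t⟩, vask is e; result t.
[tifn [pell vask]]: tifn is ⟨t, ⟨e, e⟩⟩, [pell vask] is t; result ⟨e, e⟩.
[[hesk spad] [tifn [pell vask]]]: [hesk spad] is ⟨⟨e, e⟩, t⟩, [tifn [pell vask]] is ⟨e, e⟩; result t.

t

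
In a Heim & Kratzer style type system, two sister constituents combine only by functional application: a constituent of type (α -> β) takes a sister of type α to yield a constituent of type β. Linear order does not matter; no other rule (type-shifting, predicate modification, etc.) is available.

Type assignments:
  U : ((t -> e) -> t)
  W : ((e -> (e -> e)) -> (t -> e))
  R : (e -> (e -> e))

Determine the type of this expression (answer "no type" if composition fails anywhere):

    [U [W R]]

t

[W R]: ((e -> (e -> e)) -> (t -> e)) applied to (e -> (e -> e)) yields (t -> e).
[U [W R]]: ((t -> e) -> t) applied to (t -> e) yields t.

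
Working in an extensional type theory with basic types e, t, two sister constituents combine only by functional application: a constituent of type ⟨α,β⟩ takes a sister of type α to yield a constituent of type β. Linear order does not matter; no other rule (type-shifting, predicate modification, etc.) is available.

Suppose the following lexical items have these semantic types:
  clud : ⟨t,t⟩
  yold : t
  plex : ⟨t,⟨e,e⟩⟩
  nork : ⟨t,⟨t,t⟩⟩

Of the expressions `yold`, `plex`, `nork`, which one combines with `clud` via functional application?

yold

yold — combines: clud : ⟨t,t⟩ takes yold : t as argument, giving t.
plex : ⟨t,⟨e,e⟩⟩ — neither side's domain matches the other.
nork : ⟨t,⟨t,t⟩⟩ — neither side's domain matches the other.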